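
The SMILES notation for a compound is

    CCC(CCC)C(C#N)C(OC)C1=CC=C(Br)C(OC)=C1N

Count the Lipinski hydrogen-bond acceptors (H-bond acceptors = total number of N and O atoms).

N atoms: 2; O atoms: 2.
Lipinski HBA = 2 + 2 = 4.

4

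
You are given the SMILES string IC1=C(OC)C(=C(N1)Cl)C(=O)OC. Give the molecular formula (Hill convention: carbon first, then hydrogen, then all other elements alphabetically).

Walk through each heavy atom and fill implicit hydrogens from standard valence (C 4, N 3, O 2, S 2, halogen 1):
  atom 1: I (halogen, monovalent) → 0 H
  atom 2: C, bond orders sum to 4 (valence 4) → 0 H
  atom 3: C, bond orders sum to 4 (valence 4) → 0 H
  atom 4: O, bond orders sum to 2 (valence 2) → 0 H
  atom 5: C, bond orders sum to 1 (valence 4) → 3 H
  atom 6: C, bond orders sum to 4 (valence 4) → 0 H
  atom 7: C, bond orders sum to 4 (valence 4) → 0 H
  atom 8: N, bond orders sum to 2 (valence 3) → 1 H
  atom 9: Cl (halogen, monovalent) → 0 H
  atom 10: C, bond orders sum to 4 (valence 4) → 0 H
  atom 11: O, bond orders sum to 2 (valence 2) → 0 H
  atom 12: O, bond orders sum to 2 (valence 2) → 0 H
  atom 13: C, bond orders sum to 1 (valence 4) → 3 H
Totals → C:7, H:7, Cl:1, I:1, N:1, O:3.
In Hill order: C7H7ClINO3.

C7H7ClINO3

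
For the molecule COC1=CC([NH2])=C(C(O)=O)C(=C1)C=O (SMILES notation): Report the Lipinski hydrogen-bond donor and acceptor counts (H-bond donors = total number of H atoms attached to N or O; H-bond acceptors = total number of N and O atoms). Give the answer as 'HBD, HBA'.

Donors: find every N or O and count the H atoms it carries.
  atom 2 (O): bond orders sum to 2 → 0 H
  atom 6 (N): bond orders sum to 1 → 2 H
  atom 9 (O): bond orders sum to 1 → 1 H
  atom 10 (O): bond orders sum to 2 → 0 H
  atom 14 (O): bond orders sum to 2 → 0 H
Lipinski HBD = 3.
Acceptors: N atoms = 1, O atoms = 4 → HBA = 5.

3, 5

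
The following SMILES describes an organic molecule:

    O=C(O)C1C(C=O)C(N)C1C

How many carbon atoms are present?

Count every carbon token in the SMILES (each C, including those in ring-closure positions and inside branches).
Carbon count: 7.

7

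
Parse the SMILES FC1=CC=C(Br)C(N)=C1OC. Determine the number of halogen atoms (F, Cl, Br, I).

Halogen atoms appear at heavy-atom positions 1, 6 (1×Br, 1×F).
Other groups present: 1 ether, 1 primary amine.
Halogen count: 2.

2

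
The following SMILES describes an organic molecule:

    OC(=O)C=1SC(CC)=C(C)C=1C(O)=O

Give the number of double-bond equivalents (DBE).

Degree of unsaturation = (number of rings) + (number of π bonds).
Ring closures in the SMILES: 1.
π bonds: 4 double bonds (each 1 DoU) → 4 DoU from unsaturation.
Total DoU = 1 + 4 = 5.

5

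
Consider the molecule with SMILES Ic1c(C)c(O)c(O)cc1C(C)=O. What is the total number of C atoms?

9

Count every carbon token in the SMILES (each C, including those in ring-closure positions and inside branches).
Carbon count: 9.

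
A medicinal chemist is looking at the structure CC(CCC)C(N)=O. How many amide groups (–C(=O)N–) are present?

The amide motif appears at heavy-atom position 6 in the SMILES.
Amide count: 1.

1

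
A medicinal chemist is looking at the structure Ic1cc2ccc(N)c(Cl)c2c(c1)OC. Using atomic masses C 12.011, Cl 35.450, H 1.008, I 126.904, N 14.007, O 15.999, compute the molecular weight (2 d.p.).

First, the molecular formula is C11H9ClINO (counting implicit H from valence).
  C: 11 × 12.011 = 132.121
  Cl: 1 × 35.450 = 35.450
  H: 9 × 1.008 = 9.072
  I: 1 × 126.904 = 126.904
  N: 1 × 14.007 = 14.007
  O: 1 × 15.999 = 15.999
Sum: 11×12.011 + 1×35.450 + 9×1.008 + 1×126.904 + 1×14.007 + 1×15.999 = 333.553 → 333.55 g/mol.

333.55 g/mol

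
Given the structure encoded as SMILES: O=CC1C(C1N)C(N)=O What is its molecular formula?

Walk through each heavy atom and fill implicit hydrogens from standard valence (C 4, N 3, O 2, S 2, halogen 1):
  atom 1: O, bond orders sum to 2 (valence 2) → 0 H
  atom 2: C, bond orders sum to 3 (valence 4) → 1 H
  atom 3: C, bond orders sum to 3 (valence 4) → 1 H
  atom 4: C, bond orders sum to 3 (valence 4) → 1 H
  atom 5: C, bond orders sum to 3 (valence 4) → 1 H
  atom 6: N, bond orders sum to 1 (valence 3) → 2 H
  atom 7: C, bond orders sum to 4 (valence 4) → 0 H
  atom 8: N, bond orders sum to 1 (valence 3) → 2 H
  atom 9: O, bond orders sum to 2 (valence 2) → 0 H
Totals → C:5, H:8, N:2, O:2.
In Hill order: C5H8N2O2.

C5H8N2O2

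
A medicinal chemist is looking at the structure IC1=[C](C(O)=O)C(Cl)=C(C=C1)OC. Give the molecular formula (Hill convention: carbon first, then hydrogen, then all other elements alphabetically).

C8H6ClIO3

Walk through each heavy atom and fill implicit hydrogens from standard valence (C 4, N 3, O 2, S 2, halogen 1):
  atom 1: I (halogen, monovalent) → 0 H
  atom 2: C, bond orders sum to 4 (valence 4) → 0 H
  atom 3: C with explicit H count 0
  atom 4: C, bond orders sum to 4 (valence 4) → 0 H
  atom 5: O, bond orders sum to 1 (valence 2) → 1 H
  atom 6: O, bond orders sum to 2 (valence 2) → 0 H
  atom 7: C, bond orders sum to 4 (valence 4) → 0 H
  atom 8: Cl (halogen, monovalent) → 0 H
  atom 9: C, bond orders sum to 4 (valence 4) → 0 H
  atom 10: C, bond orders sum to 3 (valence 4) → 1 H
  atom 11: C, bond orders sum to 3 (valence 4) → 1 H
  atom 12: O, bond orders sum to 2 (valence 2) → 0 H
  atom 13: C, bond orders sum to 1 (valence 4) → 3 H
Totals → C:8, H:6, Cl:1, I:1, O:3.
In Hill order: C8H6ClIO3.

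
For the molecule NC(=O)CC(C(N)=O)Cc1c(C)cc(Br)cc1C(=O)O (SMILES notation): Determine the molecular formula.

C13H15BrN2O4

Walk through each heavy atom and fill implicit hydrogens from standard valence (C 4, N 3, O 2, S 2, halogen 1); for lowercase aromatic atoms, an aromatic c carries 1 H when it has two neighbours and 0 H with three, and aromatic n carries 0 H:
  atom 1: N, bond orders sum to 1 (valence 3) → 2 H
  atom 2: C, bond orders sum to 4 (valence 4) → 0 H
  atom 3: O, bond orders sum to 2 (valence 2) → 0 H
  atom 4: C, bond orders sum to 2 (valence 4) → 2 H
  atom 5: C, bond orders sum to 3 (valence 4) → 1 H
  atom 6: C, bond orders sum to 4 (valence 4) → 0 H
  atom 7: N, bond orders sum to 1 (valence 3) → 2 H
  atom 8: O, bond orders sum to 2 (valence 2) → 0 H
  atom 9: C, bond orders sum to 2 (valence 4) → 2 H
  atom 10: aromatic c, 3 neighbours → 0 H
  atom 11: aromatic c, 3 neighbours → 0 H
  atom 12: C, bond orders sum to 1 (valence 4) → 3 H
  atom 13: aromatic c, 2 neighbours → 1 H
  atom 14: aromatic c, 3 neighbours → 0 H
  atom 15: Br (halogen, monovalent) → 0 H
  atom 16: aromatic c, 2 neighbours → 1 H
  atom 17: aromatic c, 3 neighbours → 0 H
  atom 18: C, bond orders sum to 4 (valence 4) → 0 H
  atom 19: O, bond orders sum to 2 (valence 2) → 0 H
  atom 20: O, bond orders sum to 1 (valence 2) → 1 H
Totals → C:13, H:15, Br:1, N:2, O:4.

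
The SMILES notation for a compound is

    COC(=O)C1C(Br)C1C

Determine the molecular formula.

C6H9BrO2

Walk through each heavy atom and fill implicit hydrogens from standard valence (C 4, N 3, O 2, S 2, halogen 1):
  atom 1: C, bond orders sum to 1 (valence 4) → 3 H
  atom 2: O, bond orders sum to 2 (valence 2) → 0 H
  atom 3: C, bond orders sum to 4 (valence 4) → 0 H
  atom 4: O, bond orders sum to 2 (valence 2) → 0 H
  atom 5: C, bond orders sum to 3 (valence 4) → 1 H
  atom 6: C, bond orders sum to 3 (valence 4) → 1 H
  atom 7: Br (halogen, monovalent) → 0 H
  atom 8: C, bond orders sum to 3 (valence 4) → 1 H
  atom 9: C, bond orders sum to 1 (valence 4) → 3 H
Totals → C:6, H:9, Br:1, O:2.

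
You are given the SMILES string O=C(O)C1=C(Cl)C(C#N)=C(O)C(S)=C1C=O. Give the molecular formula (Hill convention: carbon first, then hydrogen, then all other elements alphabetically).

Walk through each heavy atom and fill implicit hydrogens from standard valence (C 4, N 3, O 2, S 2, halogen 1):
  atom 1: O, bond orders sum to 2 (valence 2) → 0 H
  atom 2: C, bond orders sum to 4 (valence 4) → 0 H
  atom 3: O, bond orders sum to 1 (valence 2) → 1 H
  atom 4: C, bond orders sum to 4 (valence 4) → 0 H
  atom 5: C, bond orders sum to 4 (valence 4) → 0 H
  atom 6: Cl (halogen, monovalent) → 0 H
  atom 7: C, bond orders sum to 4 (valence 4) → 0 H
  atom 8: C, bond orders sum to 4 (valence 4) → 0 H
  atom 9: N, bond orders sum to 3 (valence 3) → 0 H
  atom 10: C, bond orders sum to 4 (valence 4) → 0 H
  atom 11: O, bond orders sum to 1 (valence 2) → 1 H
  atom 12: C, bond orders sum to 4 (valence 4) → 0 H
  atom 13: S, bond orders sum to 1 (valence 2) → 1 H
  atom 14: C, bond orders sum to 4 (valence 4) → 0 H
  atom 15: C, bond orders sum to 3 (valence 4) → 1 H
  atom 16: O, bond orders sum to 2 (valence 2) → 0 H
Totals → C:9, H:4, Cl:1, N:1, O:4, S:1.

C9H4ClNO4S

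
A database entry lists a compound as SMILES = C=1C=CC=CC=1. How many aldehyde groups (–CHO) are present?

0

Scan the SMILES for the aldehyde motif — none present.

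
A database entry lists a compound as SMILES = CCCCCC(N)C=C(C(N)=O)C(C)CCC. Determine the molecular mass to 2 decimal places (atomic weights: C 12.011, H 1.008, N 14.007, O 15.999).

First, the molecular formula is C14H28N2O (counting implicit H from valence).
  C: 14 × 12.011 = 168.154
  H: 28 × 1.008 = 28.224
  N: 2 × 14.007 = 28.014
  O: 1 × 15.999 = 15.999
Sum: 14×12.011 + 28×1.008 + 2×14.007 + 1×15.999 = 240.391 → 240.39 g/mol.

240.39 g/mol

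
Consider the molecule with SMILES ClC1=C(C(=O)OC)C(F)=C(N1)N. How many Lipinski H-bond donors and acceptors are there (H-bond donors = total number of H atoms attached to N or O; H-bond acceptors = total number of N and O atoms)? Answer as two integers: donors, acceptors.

Donors: find every N or O and count the H atoms it carries.
  atom 5 (O): bond orders sum to 2 → 0 H
  atom 6 (O): bond orders sum to 2 → 0 H
  atom 11 (N): bond orders sum to 2 → 1 H
  atom 12 (N): bond orders sum to 1 → 2 H
Lipinski HBD = 3.
Acceptors: N atoms = 2, O atoms = 2 → HBA = 4.

3, 4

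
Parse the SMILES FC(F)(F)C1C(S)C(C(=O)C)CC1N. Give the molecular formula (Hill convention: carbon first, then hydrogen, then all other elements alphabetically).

C8H12F3NOS

Walk through each heavy atom and fill implicit hydrogens from standard valence (C 4, N 3, O 2, S 2, halogen 1):
  atom 1: F (halogen, monovalent) → 0 H
  atom 2: C, bond orders sum to 4 (valence 4) → 0 H
  atom 3: F (halogen, monovalent) → 0 H
  atom 4: F (halogen, monovalent) → 0 H
  atom 5: C, bond orders sum to 3 (valence 4) → 1 H
  atom 6: C, bond orders sum to 3 (valence 4) → 1 H
  atom 7: S, bond orders sum to 1 (valence 2) → 1 H
  atom 8: C, bond orders sum to 3 (valence 4) → 1 H
  atom 9: C, bond orders sum to 4 (valence 4) → 0 H
  atom 10: O, bond orders sum to 2 (valence 2) → 0 H
  atom 11: C, bond orders sum to 1 (valence 4) → 3 H
  atom 12: C, bond orders sum to 2 (valence 4) → 2 H
  atom 13: C, bond orders sum to 3 (valence 4) → 1 H
  atom 14: N, bond orders sum to 1 (valence 3) → 2 H
Totals → C:8, H:12, F:3, N:1, O:1, S:1.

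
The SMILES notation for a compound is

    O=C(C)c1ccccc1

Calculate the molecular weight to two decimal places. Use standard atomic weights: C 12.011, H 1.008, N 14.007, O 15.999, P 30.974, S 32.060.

120.15 g/mol

First, the molecular formula is C8H8O (counting implicit H from valence).
  C: 8 × 12.011 = 96.088
  H: 8 × 1.008 = 8.064
  O: 1 × 15.999 = 15.999
Sum: 8×12.011 + 8×1.008 + 1×15.999 = 120.151 → 120.15 g/mol.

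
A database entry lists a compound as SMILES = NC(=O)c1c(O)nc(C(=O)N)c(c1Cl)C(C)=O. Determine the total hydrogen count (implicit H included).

8

Walk through each heavy atom and fill implicit hydrogens from standard valence (C 4, N 3, O 2, S 2, halogen 1); for lowercase aromatic atoms, an aromatic c carries 1 H when it has two neighbours and 0 H with three, and aromatic n carries 0 H:
  atom 1: N, bond orders sum to 1 (valence 3) → 2 H
  atom 2: C, bond orders sum to 4 (valence 4) → 0 H
  atom 3: O, bond orders sum to 2 (valence 2) → 0 H
  atom 4: aromatic c, 3 neighbours → 0 H
  atom 5: aromatic c, 3 neighbours → 0 H
  atom 6: O, bond orders sum to 1 (valence 2) → 1 H
  atom 7: aromatic n, 2 neighbours → 0 H
  atom 8: aromatic c, 3 neighbours → 0 H
  atom 9: C, bond orders sum to 4 (valence 4) → 0 H
  atom 10: O, bond orders sum to 2 (valence 2) → 0 H
  atom 11: N, bond orders sum to 1 (valence 3) → 2 H
  atom 12: aromatic c, 3 neighbours → 0 H
  atom 13: aromatic c, 3 neighbours → 0 H
  atom 14: Cl (halogen, monovalent) → 0 H
  atom 15: C, bond orders sum to 4 (valence 4) → 0 H
  atom 16: C, bond orders sum to 1 (valence 4) → 3 H
  atom 17: O, bond orders sum to 2 (valence 2) → 0 H
Total hydrogens: 8.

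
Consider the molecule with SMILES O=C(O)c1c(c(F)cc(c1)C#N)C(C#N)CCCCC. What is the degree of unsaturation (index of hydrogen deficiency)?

9

Molecular formula: C15H15FN2O2.
DoU = (2C + 2 + N − H − X) / 2, where X is the halogen count and O/S are ignored.
    = (2·15 + 2 + 2 − 15 − 1) / 2 = 18 / 2 = 9.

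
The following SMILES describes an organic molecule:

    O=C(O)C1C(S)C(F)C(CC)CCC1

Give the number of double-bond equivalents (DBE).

2

Molecular formula: C10H17FO2S.
DoU = (2C + 2 + N − H − X) / 2, where X is the halogen count and O/S are ignored.
    = (2·10 + 2 + 0 − 17 − 1) / 2 = 4 / 2 = 2.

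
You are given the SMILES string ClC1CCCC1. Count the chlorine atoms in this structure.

Scan the SMILES for Cl atoms (remember two-letter symbols like Cl and Br are single atoms).
Chlorine count: 1.

1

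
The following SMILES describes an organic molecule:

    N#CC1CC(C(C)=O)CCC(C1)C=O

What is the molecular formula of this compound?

Walk through each heavy atom and fill implicit hydrogens from standard valence (C 4, N 3, O 2, S 2, halogen 1):
  atom 1: N, bond orders sum to 3 (valence 3) → 0 H
  atom 2: C, bond orders sum to 4 (valence 4) → 0 H
  atom 3: C, bond orders sum to 3 (valence 4) → 1 H
  atom 4: C, bond orders sum to 2 (valence 4) → 2 H
  atom 5: C, bond orders sum to 3 (valence 4) → 1 H
  atom 6: C, bond orders sum to 4 (valence 4) → 0 H
  atom 7: C, bond orders sum to 1 (valence 4) → 3 H
  atom 8: O, bond orders sum to 2 (valence 2) → 0 H
  atom 9: C, bond orders sum to 2 (valence 4) → 2 H
  atom 10: C, bond orders sum to 2 (valence 4) → 2 H
  atom 11: C, bond orders sum to 3 (valence 4) → 1 H
  atom 12: C, bond orders sum to 2 (valence 4) → 2 H
  atom 13: C, bond orders sum to 3 (valence 4) → 1 H
  atom 14: O, bond orders sum to 2 (valence 2) → 0 H
Totals → C:11, H:15, N:1, O:2.
In Hill order: C11H15NO2.

C11H15NO2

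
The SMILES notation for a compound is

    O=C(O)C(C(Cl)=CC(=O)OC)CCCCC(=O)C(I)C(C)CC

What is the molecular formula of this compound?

Walk through each heavy atom and fill implicit hydrogens from standard valence (C 4, N 3, O 2, S 2, halogen 1):
  atom 1: O, bond orders sum to 2 (valence 2) → 0 H
  atom 2: C, bond orders sum to 4 (valence 4) → 0 H
  atom 3: O, bond orders sum to 1 (valence 2) → 1 H
  atom 4: C, bond orders sum to 3 (valence 4) → 1 H
  atom 5: C, bond orders sum to 4 (valence 4) → 0 H
  atom 6: Cl (halogen, monovalent) → 0 H
  atom 7: C, bond orders sum to 3 (valence 4) → 1 H
  atom 8: C, bond orders sum to 4 (valence 4) → 0 H
  atom 9: O, bond orders sum to 2 (valence 2) → 0 H
  atom 10: O, bond orders sum to 2 (valence 2) → 0 H
  atom 11: C, bond orders sum to 1 (valence 4) → 3 H
  atom 12: C, bond orders sum to 2 (valence 4) → 2 H
  atom 13: C, bond orders sum to 2 (valence 4) → 2 H
  atom 14: C, bond orders sum to 2 (valence 4) → 2 H
  atom 15: C, bond orders sum to 2 (valence 4) → 2 H
  atom 16: C, bond orders sum to 4 (valence 4) → 0 H
  atom 17: O, bond orders sum to 2 (valence 2) → 0 H
  atom 18: C, bond orders sum to 3 (valence 4) → 1 H
  atom 19: I (halogen, monovalent) → 0 H
  atom 20: C, bond orders sum to 3 (valence 4) → 1 H
  atom 21: C, bond orders sum to 1 (valence 4) → 3 H
  atom 22: C, bond orders sum to 2 (valence 4) → 2 H
  atom 23: C, bond orders sum to 1 (valence 4) → 3 H
Totals → C:16, H:24, Cl:1, I:1, O:5.

C16H24ClIO5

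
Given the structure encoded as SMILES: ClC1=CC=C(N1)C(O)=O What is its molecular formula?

Walk through each heavy atom and fill implicit hydrogens from standard valence (C 4, N 3, O 2, S 2, halogen 1):
  atom 1: Cl (halogen, monovalent) → 0 H
  atom 2: C, bond orders sum to 4 (valence 4) → 0 H
  atom 3: C, bond orders sum to 3 (valence 4) → 1 H
  atom 4: C, bond orders sum to 3 (valence 4) → 1 H
  atom 5: C, bond orders sum to 4 (valence 4) → 0 H
  atom 6: N, bond orders sum to 2 (valence 3) → 1 H
  atom 7: C, bond orders sum to 4 (valence 4) → 0 H
  atom 8: O, bond orders sum to 1 (valence 2) → 1 H
  atom 9: O, bond orders sum to 2 (valence 2) → 0 H
Totals → C:5, H:4, Cl:1, N:1, O:2.

C5H4ClNO2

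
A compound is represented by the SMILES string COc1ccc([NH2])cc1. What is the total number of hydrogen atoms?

9

Walk through each heavy atom and fill implicit hydrogens from standard valence (C 4, N 3, O 2, S 2, halogen 1); for lowercase aromatic atoms, an aromatic c carries 1 H when it has two neighbours and 0 H with three, and aromatic n carries 0 H:
  atom 1: C, bond orders sum to 1 (valence 4) → 3 H
  atom 2: O, bond orders sum to 2 (valence 2) → 0 H
  atom 3: aromatic c, 3 neighbours → 0 H
  atom 4: aromatic c, 2 neighbours → 1 H
  atom 5: aromatic c, 2 neighbours → 1 H
  atom 6: aromatic c, 3 neighbours → 0 H
  atom 7: N with explicit H count 2
  atom 8: aromatic c, 2 neighbours → 1 H
  atom 9: aromatic c, 2 neighbours → 1 H
Total hydrogens: 9.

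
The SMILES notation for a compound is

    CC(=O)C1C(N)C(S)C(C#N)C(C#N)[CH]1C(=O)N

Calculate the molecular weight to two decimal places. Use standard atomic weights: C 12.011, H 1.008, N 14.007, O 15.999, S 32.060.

266.32 g/mol

First, the molecular formula is C11H14N4O2S (counting implicit H from valence).
  C: 11 × 12.011 = 132.121
  H: 14 × 1.008 = 14.112
  N: 4 × 14.007 = 56.028
  O: 2 × 15.999 = 31.998
  S: 1 × 32.060 = 32.060
Sum: 11×12.011 + 14×1.008 + 4×14.007 + 2×15.999 + 1×32.060 = 266.319 → 266.32 g/mol.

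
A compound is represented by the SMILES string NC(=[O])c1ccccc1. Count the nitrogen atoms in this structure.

Scan the SMILES for N atoms (remember two-letter symbols like Cl and Br are single atoms).
Nitrogen count: 1.

1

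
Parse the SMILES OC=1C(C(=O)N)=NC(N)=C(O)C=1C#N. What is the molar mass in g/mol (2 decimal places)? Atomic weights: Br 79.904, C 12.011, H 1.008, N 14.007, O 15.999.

First, the molecular formula is C7H6N4O3 (counting implicit H from valence).
  C: 7 × 12.011 = 84.077
  H: 6 × 1.008 = 6.048
  N: 4 × 14.007 = 56.028
  O: 3 × 15.999 = 47.997
Sum: 7×12.011 + 6×1.008 + 4×14.007 + 3×15.999 = 194.150 → 194.15 g/mol.

194.15 g/mol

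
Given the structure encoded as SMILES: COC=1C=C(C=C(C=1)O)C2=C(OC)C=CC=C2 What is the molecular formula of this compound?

Walk through each heavy atom and fill implicit hydrogens from standard valence (C 4, N 3, O 2, S 2, halogen 1):
  atom 1: C, bond orders sum to 1 (valence 4) → 3 H
  atom 2: O, bond orders sum to 2 (valence 2) → 0 H
  atom 3: C, bond orders sum to 4 (valence 4) → 0 H
  atom 4: C, bond orders sum to 3 (valence 4) → 1 H
  atom 5: C, bond orders sum to 4 (valence 4) → 0 H
  atom 6: C, bond orders sum to 3 (valence 4) → 1 H
  atom 7: C, bond orders sum to 4 (valence 4) → 0 H
  atom 8: C, bond orders sum to 3 (valence 4) → 1 H
  atom 9: O, bond orders sum to 1 (valence 2) → 1 H
  atom 10: C, bond orders sum to 4 (valence 4) → 0 H
  atom 11: C, bond orders sum to 4 (valence 4) → 0 H
  atom 12: O, bond orders sum to 2 (valence 2) → 0 H
  atom 13: C, bond orders sum to 1 (valence 4) → 3 H
  atom 14: C, bond orders sum to 3 (valence 4) → 1 H
  atom 15: C, bond orders sum to 3 (valence 4) → 1 H
  atom 16: C, bond orders sum to 3 (valence 4) → 1 H
  atom 17: C, bond orders sum to 3 (valence 4) → 1 H
Totals → C:14, H:14, O:3.

C14H14O3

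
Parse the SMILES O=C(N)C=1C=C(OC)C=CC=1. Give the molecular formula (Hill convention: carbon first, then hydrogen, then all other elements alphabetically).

Walk through each heavy atom and fill implicit hydrogens from standard valence (C 4, N 3, O 2, S 2, halogen 1):
  atom 1: O, bond orders sum to 2 (valence 2) → 0 H
  atom 2: C, bond orders sum to 4 (valence 4) → 0 H
  atom 3: N, bond orders sum to 1 (valence 3) → 2 H
  atom 4: C, bond orders sum to 4 (valence 4) → 0 H
  atom 5: C, bond orders sum to 3 (valence 4) → 1 H
  atom 6: C, bond orders sum to 4 (valence 4) → 0 H
  atom 7: O, bond orders sum to 2 (valence 2) → 0 H
  atom 8: C, bond orders sum to 1 (valence 4) → 3 H
  atom 9: C, bond orders sum to 3 (valence 4) → 1 H
  atom 10: C, bond orders sum to 3 (valence 4) → 1 H
  atom 11: C, bond orders sum to 3 (valence 4) → 1 H
Totals → C:8, H:9, N:1, O:2.
In Hill order: C8H9NO2.

C8H9NO2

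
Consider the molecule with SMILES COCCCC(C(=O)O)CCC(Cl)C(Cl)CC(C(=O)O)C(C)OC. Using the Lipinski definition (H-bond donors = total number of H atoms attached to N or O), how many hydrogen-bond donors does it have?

2

Donors: find every N or O and count the H atoms it carries.
  atom 2 (O): bond orders sum to 2 → 0 H
  atom 8 (O): bond orders sum to 2 → 0 H
  atom 9 (O): bond orders sum to 1 → 1 H
  atom 19 (O): bond orders sum to 2 → 0 H
  atom 20 (O): bond orders sum to 1 → 1 H
  atom 23 (O): bond orders sum to 2 → 0 H
Lipinski HBD = 2.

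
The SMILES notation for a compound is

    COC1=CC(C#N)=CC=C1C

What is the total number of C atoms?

Count every carbon token in the SMILES (each C, including those in ring-closure positions and inside branches).
Carbon count: 9.

9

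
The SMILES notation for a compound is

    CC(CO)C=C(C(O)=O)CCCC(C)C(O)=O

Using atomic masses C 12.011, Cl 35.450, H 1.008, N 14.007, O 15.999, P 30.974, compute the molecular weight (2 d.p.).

First, the molecular formula is C12H20O5 (counting implicit H from valence).
  C: 12 × 12.011 = 144.132
  H: 20 × 1.008 = 20.160
  O: 5 × 15.999 = 79.995
Sum: 12×12.011 + 20×1.008 + 5×15.999 = 244.287 → 244.29 g/mol.

244.29 g/mol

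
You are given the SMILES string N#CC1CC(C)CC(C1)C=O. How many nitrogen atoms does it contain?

Scan the SMILES for N atoms (remember two-letter symbols like Cl and Br are single atoms).
Nitrogen count: 1.

1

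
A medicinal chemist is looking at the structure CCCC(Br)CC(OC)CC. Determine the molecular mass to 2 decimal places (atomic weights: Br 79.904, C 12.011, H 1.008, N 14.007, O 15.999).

223.15 g/mol

First, the molecular formula is C9H19BrO (counting implicit H from valence).
  Br: 1 × 79.904 = 79.904
  C: 9 × 12.011 = 108.099
  H: 19 × 1.008 = 19.152
  O: 1 × 15.999 = 15.999
Sum: 1×79.904 + 9×12.011 + 19×1.008 + 1×15.999 = 223.154 → 223.15 g/mol.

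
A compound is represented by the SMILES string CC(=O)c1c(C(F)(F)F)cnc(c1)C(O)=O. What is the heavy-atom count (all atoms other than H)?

16

Every atom symbol written in the SMILES (organic subset) is one heavy atom; implicit H are not written.
Heavy atoms by element → C:9, F:3, N:1, O:3.
Total: 16.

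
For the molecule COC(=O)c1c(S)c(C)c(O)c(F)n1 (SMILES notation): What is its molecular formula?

Walk through each heavy atom and fill implicit hydrogens from standard valence (C 4, N 3, O 2, S 2, halogen 1); for lowercase aromatic atoms, an aromatic c carries 1 H when it has two neighbours and 0 H with three, and aromatic n carries 0 H:
  atom 1: C, bond orders sum to 1 (valence 4) → 3 H
  atom 2: O, bond orders sum to 2 (valence 2) → 0 H
  atom 3: C, bond orders sum to 4 (valence 4) → 0 H
  atom 4: O, bond orders sum to 2 (valence 2) → 0 H
  atom 5: aromatic c, 3 neighbours → 0 H
  atom 6: aromatic c, 3 neighbours → 0 H
  atom 7: S, bond orders sum to 1 (valence 2) → 1 H
  atom 8: aromatic c, 3 neighbours → 0 H
  atom 9: C, bond orders sum to 1 (valence 4) → 3 H
  atom 10: aromatic c, 3 neighbours → 0 H
  atom 11: O, bond orders sum to 1 (valence 2) → 1 H
  atom 12: aromatic c, 3 neighbours → 0 H
  atom 13: F (halogen, monovalent) → 0 H
  atom 14: aromatic n, 2 neighbours → 0 H
Totals → C:8, H:8, F:1, N:1, O:3, S:1.
In Hill order: C8H8FNO3S.

C8H8FNO3S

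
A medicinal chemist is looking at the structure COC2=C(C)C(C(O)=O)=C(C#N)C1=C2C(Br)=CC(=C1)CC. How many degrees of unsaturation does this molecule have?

Molecular formula: C16H14BrNO3.
DoU = (2C + 2 + N − H − X) / 2, where X is the halogen count and O/S are ignored.
    = (2·16 + 2 + 1 − 14 − 1) / 2 = 20 / 2 = 10.

10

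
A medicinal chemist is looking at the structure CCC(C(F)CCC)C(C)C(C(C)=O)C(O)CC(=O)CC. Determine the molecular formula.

C17H31FO3

Walk through each heavy atom and fill implicit hydrogens from standard valence (C 4, N 3, O 2, S 2, halogen 1):
  atom 1: C, bond orders sum to 1 (valence 4) → 3 H
  atom 2: C, bond orders sum to 2 (valence 4) → 2 H
  atom 3: C, bond orders sum to 3 (valence 4) → 1 H
  atom 4: C, bond orders sum to 3 (valence 4) → 1 H
  atom 5: F (halogen, monovalent) → 0 H
  atom 6: C, bond orders sum to 2 (valence 4) → 2 H
  atom 7: C, bond orders sum to 2 (valence 4) → 2 H
  atom 8: C, bond orders sum to 1 (valence 4) → 3 H
  atom 9: C, bond orders sum to 3 (valence 4) → 1 H
  atom 10: C, bond orders sum to 1 (valence 4) → 3 H
  atom 11: C, bond orders sum to 3 (valence 4) → 1 H
  atom 12: C, bond orders sum to 4 (valence 4) → 0 H
  atom 13: C, bond orders sum to 1 (valence 4) → 3 H
  atom 14: O, bond orders sum to 2 (valence 2) → 0 H
  atom 15: C, bond orders sum to 3 (valence 4) → 1 H
  atom 16: O, bond orders sum to 1 (valence 2) → 1 H
  atom 17: C, bond orders sum to 2 (valence 4) → 2 H
  atom 18: C, bond orders sum to 4 (valence 4) → 0 H
  atom 19: O, bond orders sum to 2 (valence 2) → 0 H
  atom 20: C, bond orders sum to 2 (valence 4) → 2 H
  atom 21: C, bond orders sum to 1 (valence 4) → 3 H
Totals → C:17, H:31, F:1, O:3.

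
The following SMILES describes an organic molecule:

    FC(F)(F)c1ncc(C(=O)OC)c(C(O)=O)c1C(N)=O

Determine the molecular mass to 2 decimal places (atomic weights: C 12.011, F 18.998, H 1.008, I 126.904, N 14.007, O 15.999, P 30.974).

292.17 g/mol

First, the molecular formula is C10H7F3N2O5 (counting implicit H from valence).
  C: 10 × 12.011 = 120.110
  F: 3 × 18.998 = 56.994
  H: 7 × 1.008 = 7.056
  N: 2 × 14.007 = 28.014
  O: 5 × 15.999 = 79.995
Sum: 10×12.011 + 3×18.998 + 7×1.008 + 2×14.007 + 5×15.999 = 292.169 → 292.17 g/mol.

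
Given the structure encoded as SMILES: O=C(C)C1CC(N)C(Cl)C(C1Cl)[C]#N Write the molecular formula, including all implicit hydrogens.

Walk through each heavy atom and fill implicit hydrogens from standard valence (C 4, N 3, O 2, S 2, halogen 1):
  atom 1: O, bond orders sum to 2 (valence 2) → 0 H
  atom 2: C, bond orders sum to 4 (valence 4) → 0 H
  atom 3: C, bond orders sum to 1 (valence 4) → 3 H
  atom 4: C, bond orders sum to 3 (valence 4) → 1 H
  atom 5: C, bond orders sum to 2 (valence 4) → 2 H
  atom 6: C, bond orders sum to 3 (valence 4) → 1 H
  atom 7: N, bond orders sum to 1 (valence 3) → 2 H
  atom 8: C, bond orders sum to 3 (valence 4) → 1 H
  atom 9: Cl (halogen, monovalent) → 0 H
  atom 10: C, bond orders sum to 3 (valence 4) → 1 H
  atom 11: C, bond orders sum to 3 (valence 4) → 1 H
  atom 12: Cl (halogen, monovalent) → 0 H
  atom 13: C with explicit H count 0
  atom 14: N, bond orders sum to 3 (valence 3) → 0 H
Totals → C:9, H:12, Cl:2, N:2, O:1.

C9H12Cl2N2O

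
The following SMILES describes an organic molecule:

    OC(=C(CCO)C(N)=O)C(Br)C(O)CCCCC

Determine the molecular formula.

C12H22BrNO4

Walk through each heavy atom and fill implicit hydrogens from standard valence (C 4, N 3, O 2, S 2, halogen 1):
  atom 1: O, bond orders sum to 1 (valence 2) → 1 H
  atom 2: C, bond orders sum to 4 (valence 4) → 0 H
  atom 3: C, bond orders sum to 4 (valence 4) → 0 H
  atom 4: C, bond orders sum to 2 (valence 4) → 2 H
  atom 5: C, bond orders sum to 2 (valence 4) → 2 H
  atom 6: O, bond orders sum to 1 (valence 2) → 1 H
  atom 7: C, bond orders sum to 4 (valence 4) → 0 H
  atom 8: N, bond orders sum to 1 (valence 3) → 2 H
  atom 9: O, bond orders sum to 2 (valence 2) → 0 H
  atom 10: C, bond orders sum to 3 (valence 4) → 1 H
  atom 11: Br (halogen, monovalent) → 0 H
  atom 12: C, bond orders sum to 3 (valence 4) → 1 H
  atom 13: O, bond orders sum to 1 (valence 2) → 1 H
  atom 14: C, bond orders sum to 2 (valence 4) → 2 H
  atom 15: C, bond orders sum to 2 (valence 4) → 2 H
  atom 16: C, bond orders sum to 2 (valence 4) → 2 H
  atom 17: C, bond orders sum to 2 (valence 4) → 2 H
  atom 18: C, bond orders sum to 1 (valence 4) → 3 H
Totals → C:12, H:22, Br:1, N:1, O:4.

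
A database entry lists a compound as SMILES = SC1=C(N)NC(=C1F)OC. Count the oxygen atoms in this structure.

Scan the SMILES for O atoms (remember two-letter symbols like Cl and Br are single atoms).
Oxygen count: 1.

1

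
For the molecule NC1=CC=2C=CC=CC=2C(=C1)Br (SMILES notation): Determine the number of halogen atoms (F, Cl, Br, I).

Halogen atoms appear at heavy-atom position 12 (1×Br).
Other groups present: 1 primary amine.
Halogen count: 1.

1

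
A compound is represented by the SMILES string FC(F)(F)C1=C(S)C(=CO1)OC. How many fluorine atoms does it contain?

3

Scan the SMILES for F atoms (remember two-letter symbols like Cl and Br are single atoms).
Fluorine count: 3.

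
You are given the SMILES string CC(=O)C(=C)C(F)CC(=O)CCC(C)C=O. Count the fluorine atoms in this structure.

1

Scan the SMILES for F atoms (remember two-letter symbols like Cl and Br are single atoms).
Fluorine count: 1.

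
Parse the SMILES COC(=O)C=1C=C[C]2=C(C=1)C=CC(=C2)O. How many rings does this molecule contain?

In SMILES, each pair of matching ring-closure digits denotes one ring-closing bond; the number of such bonds equals the number of independent rings.
Ring-closure bonds here: 2.

2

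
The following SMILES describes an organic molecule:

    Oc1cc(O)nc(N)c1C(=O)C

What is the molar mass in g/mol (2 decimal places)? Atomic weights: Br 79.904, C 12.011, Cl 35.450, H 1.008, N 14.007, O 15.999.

168.15 g/mol

First, the molecular formula is C7H8N2O3 (counting implicit H from valence).
  C: 7 × 12.011 = 84.077
  H: 8 × 1.008 = 8.064
  N: 2 × 14.007 = 28.014
  O: 3 × 15.999 = 47.997
Sum: 7×12.011 + 8×1.008 + 2×14.007 + 3×15.999 = 168.152 → 168.15 g/mol.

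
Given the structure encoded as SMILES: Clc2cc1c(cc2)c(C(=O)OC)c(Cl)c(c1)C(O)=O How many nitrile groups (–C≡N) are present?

0

Scan the SMILES for the nitrile motif — none present.
Groups that are present: 1 carboxylic acid, 1 ester.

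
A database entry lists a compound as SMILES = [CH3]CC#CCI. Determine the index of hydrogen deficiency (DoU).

2

Molecular formula: C5H7I.
DoU = (2C + 2 + N − H − X) / 2, where X is the halogen count and O/S are ignored.
    = (2·5 + 2 + 0 − 7 − 1) / 2 = 4 / 2 = 2.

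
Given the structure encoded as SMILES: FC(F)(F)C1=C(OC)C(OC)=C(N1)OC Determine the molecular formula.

C8H10F3NO3

Walk through each heavy atom and fill implicit hydrogens from standard valence (C 4, N 3, O 2, S 2, halogen 1):
  atom 1: F (halogen, monovalent) → 0 H
  atom 2: C, bond orders sum to 4 (valence 4) → 0 H
  atom 3: F (halogen, monovalent) → 0 H
  atom 4: F (halogen, monovalent) → 0 H
  atom 5: C, bond orders sum to 4 (valence 4) → 0 H
  atom 6: C, bond orders sum to 4 (valence 4) → 0 H
  atom 7: O, bond orders sum to 2 (valence 2) → 0 H
  atom 8: C, bond orders sum to 1 (valence 4) → 3 H
  atom 9: C, bond orders sum to 4 (valence 4) → 0 H
  atom 10: O, bond orders sum to 2 (valence 2) → 0 H
  atom 11: C, bond orders sum to 1 (valence 4) → 3 H
  atom 12: C, bond orders sum to 4 (valence 4) → 0 H
  atom 13: N, bond orders sum to 2 (valence 3) → 1 H
  atom 14: O, bond orders sum to 2 (valence 2) → 0 H
  atom 15: C, bond orders sum to 1 (valence 4) → 3 H
Totals → C:8, H:10, F:3, N:1, O:3.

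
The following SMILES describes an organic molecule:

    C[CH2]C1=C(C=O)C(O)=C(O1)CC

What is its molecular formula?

Walk through each heavy atom and fill implicit hydrogens from standard valence (C 4, N 3, O 2, S 2, halogen 1):
  atom 1: C, bond orders sum to 1 (valence 4) → 3 H
  atom 2: C with explicit H count 2
  atom 3: C, bond orders sum to 4 (valence 4) → 0 H
  atom 4: C, bond orders sum to 4 (valence 4) → 0 H
  atom 5: C, bond orders sum to 3 (valence 4) → 1 H
  atom 6: O, bond orders sum to 2 (valence 2) → 0 H
  atom 7: C, bond orders sum to 4 (valence 4) → 0 H
  atom 8: O, bond orders sum to 1 (valence 2) → 1 H
  atom 9: C, bond orders sum to 4 (valence 4) → 0 H
  atom 10: O, bond orders sum to 2 (valence 2) → 0 H
  atom 11: C, bond orders sum to 2 (valence 4) → 2 H
  atom 12: C, bond orders sum to 1 (valence 4) → 3 H
Totals → C:9, H:12, O:3.

C9H12O3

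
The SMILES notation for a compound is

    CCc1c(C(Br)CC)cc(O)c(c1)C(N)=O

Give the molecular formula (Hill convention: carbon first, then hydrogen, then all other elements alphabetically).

Walk through each heavy atom and fill implicit hydrogens from standard valence (C 4, N 3, O 2, S 2, halogen 1); for lowercase aromatic atoms, an aromatic c carries 1 H when it has two neighbours and 0 H with three, and aromatic n carries 0 H:
  atom 1: C, bond orders sum to 1 (valence 4) → 3 H
  atom 2: C, bond orders sum to 2 (valence 4) → 2 H
  atom 3: aromatic c, 3 neighbours → 0 H
  atom 4: aromatic c, 3 neighbours → 0 H
  atom 5: C, bond orders sum to 3 (valence 4) → 1 H
  atom 6: Br (halogen, monovalent) → 0 H
  atom 7: C, bond orders sum to 2 (valence 4) → 2 H
  atom 8: C, bond orders sum to 1 (valence 4) → 3 H
  atom 9: aromatic c, 2 neighbours → 1 H
  atom 10: aromatic c, 3 neighbours → 0 H
  atom 11: O, bond orders sum to 1 (valence 2) → 1 H
  atom 12: aromatic c, 3 neighbours → 0 H
  atom 13: aromatic c, 2 neighbours → 1 H
  atom 14: C, bond orders sum to 4 (valence 4) → 0 H
  atom 15: N, bond orders sum to 1 (valence 3) → 2 H
  atom 16: O, bond orders sum to 2 (valence 2) → 0 H
Totals → C:12, H:16, Br:1, N:1, O:2.
In Hill order: C12H16BrNO2.

C12H16BrNO2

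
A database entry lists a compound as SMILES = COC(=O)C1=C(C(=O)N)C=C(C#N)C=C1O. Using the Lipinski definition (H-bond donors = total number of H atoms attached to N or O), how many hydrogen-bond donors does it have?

Donors: find every N or O and count the H atoms it carries.
  atom 2 (O): bond orders sum to 2 → 0 H
  atom 4 (O): bond orders sum to 2 → 0 H
  atom 8 (O): bond orders sum to 2 → 0 H
  atom 9 (N): bond orders sum to 1 → 2 H
  atom 13 (N): bond orders sum to 3 → 0 H
  atom 16 (O): bond orders sum to 1 → 1 H
Lipinski HBD = 3.

3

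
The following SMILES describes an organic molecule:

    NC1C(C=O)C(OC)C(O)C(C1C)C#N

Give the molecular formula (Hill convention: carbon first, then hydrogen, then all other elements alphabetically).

Walk through each heavy atom and fill implicit hydrogens from standard valence (C 4, N 3, O 2, S 2, halogen 1):
  atom 1: N, bond orders sum to 1 (valence 3) → 2 H
  atom 2: C, bond orders sum to 3 (valence 4) → 1 H
  atom 3: C, bond orders sum to 3 (valence 4) → 1 H
  atom 4: C, bond orders sum to 3 (valence 4) → 1 H
  atom 5: O, bond orders sum to 2 (valence 2) → 0 H
  atom 6: C, bond orders sum to 3 (valence 4) → 1 H
  atom 7: O, bond orders sum to 2 (valence 2) → 0 H
  atom 8: C, bond orders sum to 1 (valence 4) → 3 H
  atom 9: C, bond orders sum to 3 (valence 4) → 1 H
  atom 10: O, bond orders sum to 1 (valence 2) → 1 H
  atom 11: C, bond orders sum to 3 (valence 4) → 1 H
  atom 12: C, bond orders sum to 3 (valence 4) → 1 H
  atom 13: C, bond orders sum to 1 (valence 4) → 3 H
  atom 14: C, bond orders sum to 4 (valence 4) → 0 H
  atom 15: N, bond orders sum to 3 (valence 3) → 0 H
Totals → C:10, H:16, N:2, O:3.
In Hill order: C10H16N2O3.

C10H16N2O3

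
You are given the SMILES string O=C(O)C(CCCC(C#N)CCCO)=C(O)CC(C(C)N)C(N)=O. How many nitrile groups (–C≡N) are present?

1

The nitrile motif appears at heavy-atom position 9 in the SMILES.
Other groups present: 1 alkene, 1 amide, 1 carboxylic acid, 2 hydroxyl, 1 primary amine.
Nitrile count: 1.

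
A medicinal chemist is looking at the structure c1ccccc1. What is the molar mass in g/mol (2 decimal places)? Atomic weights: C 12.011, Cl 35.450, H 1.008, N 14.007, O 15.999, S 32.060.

78.11 g/mol

First, the molecular formula is C6H6 (counting implicit H from valence).
  C: 6 × 12.011 = 72.066
  H: 6 × 1.008 = 6.048
Sum: 6×12.011 + 6×1.008 = 78.114 → 78.11 g/mol.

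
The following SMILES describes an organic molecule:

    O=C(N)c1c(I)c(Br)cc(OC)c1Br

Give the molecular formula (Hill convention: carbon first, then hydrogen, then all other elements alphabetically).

Walk through each heavy atom and fill implicit hydrogens from standard valence (C 4, N 3, O 2, S 2, halogen 1); for lowercase aromatic atoms, an aromatic c carries 1 H when it has two neighbours and 0 H with three, and aromatic n carries 0 H:
  atom 1: O, bond orders sum to 2 (valence 2) → 0 H
  atom 2: C, bond orders sum to 4 (valence 4) → 0 H
  atom 3: N, bond orders sum to 1 (valence 3) → 2 H
  atom 4: aromatic c, 3 neighbours → 0 H
  atom 5: aromatic c, 3 neighbours → 0 H
  atom 6: I (halogen, monovalent) → 0 H
  atom 7: aromatic c, 3 neighbours → 0 H
  atom 8: Br (halogen, monovalent) → 0 H
  atom 9: aromatic c, 2 neighbours → 1 H
  atom 10: aromatic c, 3 neighbours → 0 H
  atom 11: O, bond orders sum to 2 (valence 2) → 0 H
  atom 12: C, bond orders sum to 1 (valence 4) → 3 H
  atom 13: aromatic c, 3 neighbours → 0 H
  atom 14: Br (halogen, monovalent) → 0 H
Totals → C:8, H:6, Br:2, I:1, N:1, O:2.

C8H6Br2INO2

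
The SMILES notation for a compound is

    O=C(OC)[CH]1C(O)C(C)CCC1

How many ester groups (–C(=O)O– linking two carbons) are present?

The ester motif appears at heavy-atom position 2 in the SMILES.
Other groups present: 1 hydroxyl.
Ester count: 1.

1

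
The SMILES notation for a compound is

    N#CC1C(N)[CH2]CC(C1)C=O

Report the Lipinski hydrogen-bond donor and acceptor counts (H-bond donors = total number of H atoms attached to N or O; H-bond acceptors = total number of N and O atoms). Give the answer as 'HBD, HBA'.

2, 3

Donors: find every N or O and count the H atoms it carries.
  atom 1 (N): bond orders sum to 3 → 0 H
  atom 5 (N): bond orders sum to 1 → 2 H
  atom 11 (O): bond orders sum to 2 → 0 H
Lipinski HBD = 2.
Acceptors: N atoms = 2, O atoms = 1 → HBA = 3.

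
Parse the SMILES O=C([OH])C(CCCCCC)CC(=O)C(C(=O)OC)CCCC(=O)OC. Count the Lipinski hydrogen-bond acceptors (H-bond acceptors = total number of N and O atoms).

7

N atoms: 0; O atoms: 7.
Lipinski HBA = 0 + 7 = 7.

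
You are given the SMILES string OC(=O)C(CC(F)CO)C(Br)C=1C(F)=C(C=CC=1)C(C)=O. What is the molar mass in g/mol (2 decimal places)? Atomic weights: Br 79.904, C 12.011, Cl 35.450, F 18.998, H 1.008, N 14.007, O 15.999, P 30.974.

First, the molecular formula is C14H15BrF2O4 (counting implicit H from valence).
  Br: 1 × 79.904 = 79.904
  C: 14 × 12.011 = 168.154
  F: 2 × 18.998 = 37.996
  H: 15 × 1.008 = 15.120
  O: 4 × 15.999 = 63.996
Sum: 1×79.904 + 14×12.011 + 2×18.998 + 15×1.008 + 4×15.999 = 365.170 → 365.17 g/mol.

365.17 g/mol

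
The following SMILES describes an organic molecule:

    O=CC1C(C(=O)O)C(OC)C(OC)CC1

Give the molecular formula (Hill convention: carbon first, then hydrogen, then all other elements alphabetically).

C10H16O5

Walk through each heavy atom and fill implicit hydrogens from standard valence (C 4, N 3, O 2, S 2, halogen 1):
  atom 1: O, bond orders sum to 2 (valence 2) → 0 H
  atom 2: C, bond orders sum to 3 (valence 4) → 1 H
  atom 3: C, bond orders sum to 3 (valence 4) → 1 H
  atom 4: C, bond orders sum to 3 (valence 4) → 1 H
  atom 5: C, bond orders sum to 4 (valence 4) → 0 H
  atom 6: O, bond orders sum to 2 (valence 2) → 0 H
  atom 7: O, bond orders sum to 1 (valence 2) → 1 H
  atom 8: C, bond orders sum to 3 (valence 4) → 1 H
  atom 9: O, bond orders sum to 2 (valence 2) → 0 H
  atom 10: C, bond orders sum to 1 (valence 4) → 3 H
  atom 11: C, bond orders sum to 3 (valence 4) → 1 H
  atom 12: O, bond orders sum to 2 (valence 2) → 0 H
  atom 13: C, bond orders sum to 1 (valence 4) → 3 H
  atom 14: C, bond orders sum to 2 (valence 4) → 2 H
  atom 15: C, bond orders sum to 2 (valence 4) → 2 H
Totals → C:10, H:16, O:5.
In Hill order: C10H16O5.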